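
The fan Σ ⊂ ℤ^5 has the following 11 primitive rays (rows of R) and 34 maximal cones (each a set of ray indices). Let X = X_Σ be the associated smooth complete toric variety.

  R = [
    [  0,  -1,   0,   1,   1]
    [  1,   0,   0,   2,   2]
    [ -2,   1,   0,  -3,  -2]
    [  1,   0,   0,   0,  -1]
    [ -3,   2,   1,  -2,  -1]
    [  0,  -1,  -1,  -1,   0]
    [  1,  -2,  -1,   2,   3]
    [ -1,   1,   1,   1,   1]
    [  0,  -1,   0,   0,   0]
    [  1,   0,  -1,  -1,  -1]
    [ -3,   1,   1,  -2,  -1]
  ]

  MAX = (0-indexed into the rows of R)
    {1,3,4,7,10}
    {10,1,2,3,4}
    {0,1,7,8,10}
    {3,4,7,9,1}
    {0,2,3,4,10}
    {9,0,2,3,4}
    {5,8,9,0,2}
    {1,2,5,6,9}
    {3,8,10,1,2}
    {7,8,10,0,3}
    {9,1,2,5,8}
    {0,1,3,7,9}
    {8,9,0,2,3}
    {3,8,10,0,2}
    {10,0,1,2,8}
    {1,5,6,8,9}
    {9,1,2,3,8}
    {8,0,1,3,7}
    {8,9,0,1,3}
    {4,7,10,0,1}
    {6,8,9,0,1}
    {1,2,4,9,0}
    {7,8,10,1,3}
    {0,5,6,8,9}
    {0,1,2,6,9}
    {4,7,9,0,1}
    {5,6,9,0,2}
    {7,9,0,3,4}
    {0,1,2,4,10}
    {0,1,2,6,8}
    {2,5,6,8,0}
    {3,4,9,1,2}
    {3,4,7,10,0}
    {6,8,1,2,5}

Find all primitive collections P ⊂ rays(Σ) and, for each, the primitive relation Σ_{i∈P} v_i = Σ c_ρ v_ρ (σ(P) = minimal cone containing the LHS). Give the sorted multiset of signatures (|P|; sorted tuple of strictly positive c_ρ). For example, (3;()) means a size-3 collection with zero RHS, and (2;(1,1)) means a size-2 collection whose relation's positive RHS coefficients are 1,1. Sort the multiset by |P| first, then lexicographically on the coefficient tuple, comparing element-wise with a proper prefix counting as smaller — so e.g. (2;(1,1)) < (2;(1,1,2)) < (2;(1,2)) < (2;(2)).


18 minimal non-faces of Δ(Σ) (on 11 rays):

  • {2,7}:  v_{2} + v_{7} = v_{4}  so sig = (2;(1))
  • {4,8}:  v_{4} + v_{8} = v_{10}  so sig = (2;(1))
  • {9,10}:  v_{9} + v_{10} = v_{2}  so sig = (2;(1))
  • {3,5}:  v_{3} + v_{5} = v_{8} + v_{9}  so sig = (2;(1,1))
  • {5,7}:  v_{5} + v_{7} = v_{0} + v_{1} + v_{2}  so sig = (2;(1,1,1))
  • {3,6}:  v_{3} + v_{6} = v_{0} + v_{1} + v_{8} + v_{9}  so sig = (2;(1,1,1,1))
  • {5,10}:  v_{5} + v_{10} = v_{0} + v_{1} + 2·v_{2} + v_{8}  so sig = (2;(1,1,1,2))
  • {4,5}:  v_{4} + v_{5} = v_{0} + v_{1} + 2·v_{2}  so sig = (2;(1,1,2))
  • {6,7}:  v_{6} + v_{7} = 2·v_{0} + 2·v_{1} + v_{2}  so sig = (2;(1,2,2))
  • {6,10}:  v_{6} + v_{10} = 2·v_{0} + 2·v_{1} + 2·v_{2} + v_{8}  so sig = (2;(1,2,2,2))
  • {4,6}:  v_{4} + v_{6} = 2·v_{0} + 2·v_{1} + 2·v_{2}  so sig = (2;(2,2,2))
  • {7,8,9}:  v_{7} + v_{8} + v_{9} = 0  so sig = (3;())
  • {0,1,5}:  v_{0} + v_{1} + v_{5} = v_{6}  so sig = (3;(1))
  • {0,1,2,3}:  v_{0} + v_{1} + v_{2} + v_{3} = 0  so sig = (4;())
  • {0,1,3,4}:  v_{0} + v_{1} + v_{3} + v_{4} = v_{7}  so sig = (4;(1))
  • {0,1,3,10}:  v_{0} + v_{1} + v_{3} + v_{10} = v_{7} + v_{8}  so sig = (4;(1,1))
  • {2,6,8,9}:  v_{2} + v_{6} + v_{8} + v_{9} = 2·v_{5}  so sig = (4;(2))
  • {0,1,2,8,9}:  v_{0} + v_{1} + v_{2} + v_{8} + v_{9} = v_{5}  so sig = (5;(1))

so the primitive-relation signature multiset is
{ (2;(1)) ×3,  (2;(1,1)),  (2;(1,1,1)),  (2;(1,1,1,1)),  (2;(1,1,1,2)),  (2;(1,1,2)),  (2;(1,2,2)),  (2;(1,2,2,2)),  (2;(2,2,2)),  (3;()),  (3;(1)),  (4;()),  (4;(1)),  (4;(1,1)),  (4;(2)),  (5;(1)) }


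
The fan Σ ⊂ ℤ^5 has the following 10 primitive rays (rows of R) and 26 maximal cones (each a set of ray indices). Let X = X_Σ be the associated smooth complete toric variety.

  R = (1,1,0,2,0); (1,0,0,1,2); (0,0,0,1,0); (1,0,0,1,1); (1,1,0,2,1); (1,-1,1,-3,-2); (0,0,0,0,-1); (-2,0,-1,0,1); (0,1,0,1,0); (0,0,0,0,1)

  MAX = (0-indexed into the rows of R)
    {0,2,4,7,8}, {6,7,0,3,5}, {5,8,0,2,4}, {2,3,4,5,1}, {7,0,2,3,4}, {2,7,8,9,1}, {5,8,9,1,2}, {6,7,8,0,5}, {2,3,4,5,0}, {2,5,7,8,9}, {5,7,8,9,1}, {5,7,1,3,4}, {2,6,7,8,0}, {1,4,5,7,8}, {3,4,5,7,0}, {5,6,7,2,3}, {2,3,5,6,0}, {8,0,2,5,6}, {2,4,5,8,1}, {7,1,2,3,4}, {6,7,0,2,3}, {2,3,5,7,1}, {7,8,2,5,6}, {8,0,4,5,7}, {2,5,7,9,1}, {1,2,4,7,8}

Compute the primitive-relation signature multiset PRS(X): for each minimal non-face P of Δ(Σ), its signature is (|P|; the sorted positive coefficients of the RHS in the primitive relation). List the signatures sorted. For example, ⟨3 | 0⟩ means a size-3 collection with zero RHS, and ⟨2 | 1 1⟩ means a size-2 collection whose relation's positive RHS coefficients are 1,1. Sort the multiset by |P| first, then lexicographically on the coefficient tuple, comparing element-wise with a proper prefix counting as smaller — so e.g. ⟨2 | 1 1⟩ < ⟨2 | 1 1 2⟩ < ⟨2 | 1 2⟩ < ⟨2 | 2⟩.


The 11 primitive collections of Σ (r=10, n=5):

  P = {6,9}:  v_{6} + v_{9} = 0  →  sig = ⟨2 | 0⟩
  P = {0,9}:  v_{0} + v_{9} = v_{4}  →  sig = ⟨2 | 1⟩
  P = {1,6}:  v_{1} + v_{6} = v_{3}  →  sig = ⟨2 | 1⟩
  P = {3,8}:  v_{3} + v_{8} = v_{4}  →  sig = ⟨2 | 1⟩
  P = {3,9}:  v_{3} + v_{9} = v_{1}  →  sig = ⟨2 | 1⟩
  P = {4,6}:  v_{4} + v_{6} = v_{0}  →  sig = ⟨2 | 1⟩
  P = {0,1}:  v_{0} + v_{1} = v_{3} + v_{4}  →  sig = ⟨2 | 1 1⟩
  P = {4,9}:  v_{4} + v_{9} = v_{1} + v_{8}  →  sig = ⟨2 | 1 1⟩
  P = {2,4,5,7}:  v_{2} + v_{4} + v_{5} + v_{7} = 0  →  sig = ⟨4 | 0⟩
  P = {0,2,5,7}:  v_{0} + v_{2} + v_{5} + v_{7} = v_{6}  →  sig = ⟨4 | 1⟩
  P = {1,2,5,7,8}:  v_{1} + v_{2} + v_{5} + v_{7} + v_{8} = v_{9}  →  sig = ⟨5 | 1⟩

so the primitive-relation signature multiset is
[⟨2 | 0⟩, ⟨2 | 1⟩, ⟨2 | 1⟩, ⟨2 | 1⟩, ⟨2 | 1⟩, ⟨2 | 1⟩, ⟨2 | 1 1⟩, ⟨2 | 1 1⟩, ⟨4 | 0⟩, ⟨4 | 1⟩, ⟨5 | 1⟩]


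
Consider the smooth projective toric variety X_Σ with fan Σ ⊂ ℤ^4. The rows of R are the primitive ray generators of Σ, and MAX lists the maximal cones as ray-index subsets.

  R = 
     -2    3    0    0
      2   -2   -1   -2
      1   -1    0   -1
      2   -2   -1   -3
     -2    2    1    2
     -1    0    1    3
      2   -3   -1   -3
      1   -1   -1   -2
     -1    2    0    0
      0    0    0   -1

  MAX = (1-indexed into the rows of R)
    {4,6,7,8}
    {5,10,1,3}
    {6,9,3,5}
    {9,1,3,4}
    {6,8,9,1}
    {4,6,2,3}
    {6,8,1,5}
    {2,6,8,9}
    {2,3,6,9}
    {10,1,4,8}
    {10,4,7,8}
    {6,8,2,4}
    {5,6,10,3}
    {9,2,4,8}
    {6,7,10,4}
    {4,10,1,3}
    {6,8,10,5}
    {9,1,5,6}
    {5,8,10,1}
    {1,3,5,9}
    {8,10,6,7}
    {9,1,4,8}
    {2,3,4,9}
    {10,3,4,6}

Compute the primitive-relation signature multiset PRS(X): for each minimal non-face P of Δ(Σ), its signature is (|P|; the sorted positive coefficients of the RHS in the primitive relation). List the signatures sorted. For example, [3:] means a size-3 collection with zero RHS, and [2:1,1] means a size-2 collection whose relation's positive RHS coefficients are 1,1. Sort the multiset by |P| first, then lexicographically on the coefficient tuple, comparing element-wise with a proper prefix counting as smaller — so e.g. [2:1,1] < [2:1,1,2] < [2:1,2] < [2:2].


17 minimal non-faces of Δ(Σ) (on 10 rays):

  P = {2,5}:  v_{2} + v_{5} = 0 ; sig = [2:]
  P = {2,10}:  v_{2} + v_{10} = v_{4} ; sig = [2:1]
  P = {3,8}:  v_{3} + v_{8} = v_{4} ; sig = [2:1]
  P = {4,5}:  v_{4} + v_{5} = v_{10} ; sig = [2:1]
  P = {1,2}:  v_{1} + v_{2} = v_{8} + v_{9} ; sig = [2:1,1]
  P = {7,9}:  v_{7} + v_{9} = v_{8} + v_{10} ; sig = [2:1,1]
  P = {9,10}:  v_{9} + v_{10} = v_{1} + v_{3} ; sig = [2:1,1]
  P = {1,7}:  v_{1} + v_{7} = v_{5} + 2·v_{8} + v_{10} ; sig = [2:1,1,2]
  P = {2,7}:  v_{2} + v_{7} = 2·v_{4} + v_{6} + v_{8} ; sig = [2:1,1,2]
  P = {3,7}:  v_{3} + v_{7} = 2·v_{4} + v_{6} + v_{10} ; sig = [2:1,1,2]
  P = {5,7}:  v_{5} + v_{7} = v_{6} + v_{8} + 2·v_{10} ; sig = [2:1,1,2]
  P = {4,6,9}:  v_{4} + v_{6} + v_{9} = 0 ; sig = [3:]
  P = {1,3,6}:  v_{1} + v_{3} + v_{6} = v_{5} ; sig = [3:1]
  P = {5,8,9}:  v_{5} + v_{8} + v_{9} = v_{1} ; sig = [3:1]
  P = {1,4,6}:  v_{1} + v_{4} + v_{6} = v_{5} + v_{8} ; sig = [3:1,1]
  P = {1,6,10}:  v_{1} + v_{6} + v_{10} = 2·v_{5} + v_{8} ; sig = [3:1,2]
  P = {4,6,8,10}:  v_{4} + v_{6} + v_{8} + v_{10} = v_{7} ; sig = [4:1]

so the primitive-relation signature multiset is
    |P|=2: 11 collections, coeffs (), (1), (1), (1), (1,1), (1,1), (1,1), (1,1,2), (1,1,2), (1,1,2), (1,1,2)
    |P|=3: 5 collections, coeffs (), (1), (1), (1,1), (1,2)
    |P|=4: 1 collection, coeffs (1)


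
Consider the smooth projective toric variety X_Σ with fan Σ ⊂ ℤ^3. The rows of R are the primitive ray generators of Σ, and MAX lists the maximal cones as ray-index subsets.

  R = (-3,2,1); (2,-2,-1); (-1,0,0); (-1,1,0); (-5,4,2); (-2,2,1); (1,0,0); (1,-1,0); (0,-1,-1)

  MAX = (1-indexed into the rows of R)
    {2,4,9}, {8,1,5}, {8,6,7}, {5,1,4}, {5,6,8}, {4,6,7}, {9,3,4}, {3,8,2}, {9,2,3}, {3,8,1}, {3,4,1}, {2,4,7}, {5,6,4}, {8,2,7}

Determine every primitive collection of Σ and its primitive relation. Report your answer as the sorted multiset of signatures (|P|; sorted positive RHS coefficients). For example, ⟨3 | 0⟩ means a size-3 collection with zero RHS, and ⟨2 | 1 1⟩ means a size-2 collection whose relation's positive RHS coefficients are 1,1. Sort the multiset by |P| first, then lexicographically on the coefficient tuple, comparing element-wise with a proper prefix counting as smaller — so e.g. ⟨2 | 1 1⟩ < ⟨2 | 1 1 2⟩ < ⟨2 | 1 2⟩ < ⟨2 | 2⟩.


Primitive collections (16):

  {2,6}:  v_{2} + v_{6} = 0 ; sig = ⟨2 | 0⟩
  {3,7}:  v_{3} + v_{7} = 0 ; sig = ⟨2 | 0⟩
  {4,8}:  v_{4} + v_{8} = 0 ; sig = ⟨2 | 0⟩
  {1,2}:  v_{1} + v_{2} = v_{3} ; sig = ⟨2 | 1⟩
  {1,6}:  v_{1} + v_{6} = v_{5} ; sig = ⟨2 | 1⟩
  {1,7}:  v_{1} + v_{7} = v_{6} ; sig = ⟨2 | 1⟩
  {2,5}:  v_{2} + v_{5} = v_{1} ; sig = ⟨2 | 1⟩
  {3,6}:  v_{3} + v_{6} = v_{1} ; sig = ⟨2 | 1⟩
  {6,9}:  v_{6} + v_{9} = v_{3} + v_{4} ; sig = ⟨2 | 1 1⟩
  {7,9}:  v_{7} + v_{9} = v_{2} + v_{4} ; sig = ⟨2 | 1 1⟩
  {8,9}:  v_{8} + v_{9} = v_{2} + v_{3} ; sig = ⟨2 | 1 1⟩
  {5,9}:  v_{5} + v_{9} = v_{1} + v_{3} + v_{4} ; sig = ⟨2 | 1 1 1⟩
  {1,9}:  v_{1} + v_{9} = 2·v_{3} + v_{4} ; sig = ⟨2 | 1 2⟩
  {3,5}:  v_{3} + v_{5} = 2·v_{1} ; sig = ⟨2 | 2⟩
  {5,7}:  v_{5} + v_{7} = 2·v_{6} ; sig = ⟨2 | 2⟩
  {2,3,4}:  v_{2} + v_{3} + v_{4} = v_{9} ; sig = ⟨3 | 1⟩

Sorted signature multiset PRS(X):
    ⟨2 | 0⟩
    ⟨2 | 0⟩
    ⟨2 | 0⟩
    ⟨2 | 1⟩
    ⟨2 | 1⟩
    ⟨2 | 1⟩
    ⟨2 | 1⟩
    ⟨2 | 1⟩
    ⟨2 | 1 1⟩
    ⟨2 | 1 1⟩
    ⟨2 | 1 1⟩
    ⟨2 | 1 1 1⟩
    ⟨2 | 1 2⟩
    ⟨2 | 2⟩
    ⟨2 | 2⟩
    ⟨3 | 1⟩


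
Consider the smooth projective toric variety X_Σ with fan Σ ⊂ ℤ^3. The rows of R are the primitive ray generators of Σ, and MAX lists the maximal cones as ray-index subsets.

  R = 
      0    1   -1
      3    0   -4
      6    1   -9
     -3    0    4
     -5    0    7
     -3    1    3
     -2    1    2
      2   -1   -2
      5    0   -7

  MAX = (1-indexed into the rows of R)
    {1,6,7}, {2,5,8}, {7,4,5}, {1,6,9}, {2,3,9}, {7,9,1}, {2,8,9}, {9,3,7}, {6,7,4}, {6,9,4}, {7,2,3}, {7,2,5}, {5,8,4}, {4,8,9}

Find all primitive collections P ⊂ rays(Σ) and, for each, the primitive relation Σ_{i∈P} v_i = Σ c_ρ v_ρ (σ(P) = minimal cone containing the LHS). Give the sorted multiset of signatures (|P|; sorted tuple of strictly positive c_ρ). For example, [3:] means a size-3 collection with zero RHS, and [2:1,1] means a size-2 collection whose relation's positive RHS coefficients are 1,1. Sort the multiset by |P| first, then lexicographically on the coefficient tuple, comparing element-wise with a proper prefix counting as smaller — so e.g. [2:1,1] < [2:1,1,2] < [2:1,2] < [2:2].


|primitive collections| = 18. Relations:

  {2,4}:  v_{2} + v_{4} = 0  ⇒ sig = [2:]
  {5,9}:  v_{5} + v_{9} = 0  ⇒ sig = [2:]
  {7,8}:  v_{7} + v_{8} = 0  ⇒ sig = [2:]
  {1,4}:  v_{1} + v_{4} = v_{6}  ⇒ sig = [2:1]
  {2,6}:  v_{2} + v_{6} = v_{1}  ⇒ sig = [2:1]
  {1,2}:  v_{1} + v_{2} = v_{7} + v_{9}  ⇒ sig = [2:1,1]
  {1,5}:  v_{1} + v_{5} = v_{4} + v_{7}  ⇒ sig = [2:1,1]
  {1,8}:  v_{1} + v_{8} = v_{4} + v_{9}  ⇒ sig = [2:1,1]
  {3,4}:  v_{3} + v_{4} = v_{7} + v_{9}  ⇒ sig = [2:1,1]
  {3,5}:  v_{3} + v_{5} = v_{2} + v_{7}  ⇒ sig = [2:1,1]
  {3,8}:  v_{3} + v_{8} = v_{2} + v_{9}  ⇒ sig = [2:1,1]
  {3,6}:  v_{3} + v_{6} = v_{1} + v_{7} + v_{9}  ⇒ sig = [2:1,1,1]
  {5,6}:  v_{5} + v_{6} = 2·v_{4} + v_{7}  ⇒ sig = [2:1,2]
  {6,8}:  v_{6} + v_{8} = 2·v_{4} + v_{9}  ⇒ sig = [2:1,2]
  {1,3}:  v_{1} + v_{3} = 2·v_{7} + 2·v_{9}  ⇒ sig = [2:2,2]
  {2,7,9}:  v_{2} + v_{7} + v_{9} = v_{3}  ⇒ sig = [3:1]
  {4,7,9}:  v_{4} + v_{7} + v_{9} = v_{1}  ⇒ sig = [3:1]
  {6,7,9}:  v_{6} + v_{7} + v_{9} = 2·v_{1}  ⇒ sig = [3:2]

Hence PRS(X_Σ) =
    |P|=2: 15 collections, coeffs (), (), (), (1), (1), (1,1), (1,1), (1,1), (1,1), (1,1), (1,1), (1,1,1), (1,2), (1,2), (2,2)
    |P|=3: 3 collections, coeffs (1), (1), (2)


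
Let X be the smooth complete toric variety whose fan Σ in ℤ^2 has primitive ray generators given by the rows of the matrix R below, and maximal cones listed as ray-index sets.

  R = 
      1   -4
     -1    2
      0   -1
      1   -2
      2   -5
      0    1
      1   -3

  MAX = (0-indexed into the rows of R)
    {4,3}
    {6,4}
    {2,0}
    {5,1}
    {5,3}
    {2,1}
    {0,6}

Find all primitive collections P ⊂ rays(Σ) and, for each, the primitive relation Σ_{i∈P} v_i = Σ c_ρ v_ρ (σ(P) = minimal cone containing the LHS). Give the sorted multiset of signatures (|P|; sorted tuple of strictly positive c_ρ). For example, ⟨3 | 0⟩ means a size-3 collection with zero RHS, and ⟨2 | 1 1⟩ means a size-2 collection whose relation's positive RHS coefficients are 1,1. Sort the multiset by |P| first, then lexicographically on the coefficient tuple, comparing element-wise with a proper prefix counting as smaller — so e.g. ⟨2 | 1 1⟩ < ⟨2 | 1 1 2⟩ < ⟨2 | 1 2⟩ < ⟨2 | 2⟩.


14 collections generate NE(X_Σ); each relation:

  P = {1,3}:  v_{1} + v_{3} = 0  ⟹  sig = ⟨2 | 0⟩
  P = {2,5}:  v_{2} + v_{5} = 0  ⟹  sig = ⟨2 | 0⟩
  P = {0,5}:  v_{0} + v_{5} = v_{6}  ⟹  sig = ⟨2 | 1⟩
  P = {1,4}:  v_{1} + v_{4} = v_{6}  ⟹  sig = ⟨2 | 1⟩
  P = {1,6}:  v_{1} + v_{6} = v_{2}  ⟹  sig = ⟨2 | 1⟩
  P = {2,3}:  v_{2} + v_{3} = v_{6}  ⟹  sig = ⟨2 | 1⟩
  P = {2,6}:  v_{2} + v_{6} = v_{0}  ⟹  sig = ⟨2 | 1⟩
  P = {3,6}:  v_{3} + v_{6} = v_{4}  ⟹  sig = ⟨2 | 1⟩
  P = {5,6}:  v_{5} + v_{6} = v_{3}  ⟹  sig = ⟨2 | 1⟩
  P = {0,1}:  v_{0} + v_{1} = 2·v_{2}  ⟹  sig = ⟨2 | 2⟩
  P = {0,3}:  v_{0} + v_{3} = 2·v_{6}  ⟹  sig = ⟨2 | 2⟩
  P = {2,4}:  v_{2} + v_{4} = 2·v_{6}  ⟹  sig = ⟨2 | 2⟩
  P = {4,5}:  v_{4} + v_{5} = 2·v_{3}  ⟹  sig = ⟨2 | 2⟩
  P = {0,4}:  v_{0} + v_{4} = 3·v_{6}  ⟹  sig = ⟨2 | 3⟩

Signatures (|P|; sorted positive RHS coefficients), sorted:
{ ⟨2 | 0⟩ ×2,  ⟨2 | 1⟩ ×7,  ⟨2 | 2⟩ ×4,  ⟨2 | 3⟩ }


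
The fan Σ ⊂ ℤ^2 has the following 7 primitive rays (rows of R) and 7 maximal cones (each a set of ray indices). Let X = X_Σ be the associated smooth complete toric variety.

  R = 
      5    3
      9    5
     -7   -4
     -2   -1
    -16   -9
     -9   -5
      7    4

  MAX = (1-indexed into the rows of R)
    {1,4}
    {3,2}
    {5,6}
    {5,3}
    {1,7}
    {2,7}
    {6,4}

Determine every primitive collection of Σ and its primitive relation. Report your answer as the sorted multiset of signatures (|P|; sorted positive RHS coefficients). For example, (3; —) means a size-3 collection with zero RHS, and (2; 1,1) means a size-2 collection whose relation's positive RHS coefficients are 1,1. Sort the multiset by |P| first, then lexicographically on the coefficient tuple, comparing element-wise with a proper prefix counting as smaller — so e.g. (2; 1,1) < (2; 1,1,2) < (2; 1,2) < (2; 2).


14 minimal non-faces of Δ(Σ) (on 7 rays):

  P = {2,6}:  v_{2} + v_{6} = 0 — sig = (2; —)
  P = {3,7}:  v_{3} + v_{7} = 0 — sig = (2; —)
  P = {1,3}:  v_{1} + v_{3} = v_{4} — sig = (2; 1)
  P = {2,4}:  v_{2} + v_{4} = v_{7} — sig = (2; 1)
  P = {2,5}:  v_{2} + v_{5} = v_{3} — sig = (2; 1)
  P = {3,4}:  v_{3} + v_{4} = v_{6} — sig = (2; 1)
  P = {3,6}:  v_{3} + v_{6} = v_{5} — sig = (2; 1)
  P = {4,7}:  v_{4} + v_{7} = v_{1} — sig = (2; 1)
  P = {5,7}:  v_{5} + v_{7} = v_{6} — sig = (2; 1)
  P = {6,7}:  v_{6} + v_{7} = v_{4} — sig = (2; 1)
  P = {1,5}:  v_{1} + v_{5} = v_{4} + v_{6} — sig = (2; 1,1)
  P = {1,2}:  v_{1} + v_{2} = 2·v_{7} — sig = (2; 2)
  P = {1,6}:  v_{1} + v_{6} = 2·v_{4} — sig = (2; 2)
  P = {4,5}:  v_{4} + v_{5} = 2·v_{6} — sig = (2; 2)

Signatures (|P|; sorted positive RHS coefficients), sorted:
[(2; —), (2; —), (2; 1), (2; 1), (2; 1), (2; 1), (2; 1), (2; 1), (2; 1), (2; 1), (2; 1,1), (2; 2), (2; 2), (2; 2)]


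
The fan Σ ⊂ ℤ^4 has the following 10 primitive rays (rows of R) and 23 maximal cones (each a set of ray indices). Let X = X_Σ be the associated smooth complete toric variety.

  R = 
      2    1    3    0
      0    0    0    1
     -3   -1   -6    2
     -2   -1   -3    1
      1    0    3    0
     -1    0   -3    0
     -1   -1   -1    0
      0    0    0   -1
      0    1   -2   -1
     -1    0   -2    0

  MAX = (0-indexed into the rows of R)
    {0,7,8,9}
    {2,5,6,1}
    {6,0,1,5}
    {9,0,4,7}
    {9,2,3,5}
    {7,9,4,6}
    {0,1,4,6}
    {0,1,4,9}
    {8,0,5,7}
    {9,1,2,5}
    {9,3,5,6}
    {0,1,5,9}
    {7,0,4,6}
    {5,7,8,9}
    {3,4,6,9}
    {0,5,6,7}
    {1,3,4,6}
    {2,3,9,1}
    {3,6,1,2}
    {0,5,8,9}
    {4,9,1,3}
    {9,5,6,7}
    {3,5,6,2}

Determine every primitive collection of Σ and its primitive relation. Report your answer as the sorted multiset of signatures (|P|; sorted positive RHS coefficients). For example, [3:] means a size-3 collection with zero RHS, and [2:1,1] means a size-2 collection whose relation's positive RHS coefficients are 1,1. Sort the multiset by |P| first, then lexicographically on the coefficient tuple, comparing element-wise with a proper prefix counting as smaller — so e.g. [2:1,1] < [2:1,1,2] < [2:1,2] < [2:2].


Primitive collections (17):

  P={1,7}:  v_{1} + v_{7} = 0  ⇒ sig = [2:]
  P={4,5}:  v_{4} + v_{5} = 0  ⇒ sig = [2:]
  P={0,3}:  v_{0} + v_{3} = v_{1}  ⇒ sig = [2:1]
  P={2,4}:  v_{2} + v_{4} = v_{1} + v_{3}  ⇒ sig = [2:1,1]
  P={2,7}:  v_{2} + v_{7} = v_{3} + v_{5}  ⇒ sig = [2:1,1]
  P={3,7}:  v_{3} + v_{7} = v_{6} + v_{9}  ⇒ sig = [2:1,1]
  P={3,8}:  v_{3} + v_{8} = v_{5} + v_{9}  ⇒ sig = [2:1,1]
  P={6,8}:  v_{6} + v_{8} = v_{5} + v_{7}  ⇒ sig = [2:1,1]
  P={1,8}:  v_{1} + v_{8} = v_{0} + v_{5} + v_{9}  ⇒ sig = [2:1,1,1]
  P={4,8}:  v_{4} + v_{8} = v_{0} + v_{7} + v_{9}  ⇒ sig = [2:1,1,1]
  P={2,8}:  v_{2} + v_{8} = v_{1} + 2·v_{5} + v_{9}  ⇒ sig = [2:1,1,2]
  P={0,2}:  v_{0} + v_{2} = 2·v_{1} + v_{5}  ⇒ sig = [2:1,2]
  P={0,6,9}:  v_{0} + v_{6} + v_{9} = 0  ⇒ sig = [3:]
  P={1,3,5}:  v_{1} + v_{3} + v_{5} = v_{2}  ⇒ sig = [3:1]
  P={1,6,9}:  v_{1} + v_{6} + v_{9} = v_{3}  ⇒ sig = [3:1]
  P={2,6,9}:  v_{2} + v_{6} + v_{9} = 2·v_{3} + v_{5}  ⇒ sig = [3:1,2]
  P={0,5,7,9}:  v_{0} + v_{5} + v_{7} + v_{9} = v_{8}  ⇒ sig = [4:1]

Signatures (|P|; sorted positive RHS coefficients), sorted:
    |P|=2: 12 collections, coeffs (), (), (1), (1,1), (1,1), (1,1), (1,1), (1,1), (1,1,1), (1,1,1), (1,1,2), (1,2)
    |P|=3: 4 collections, coeffs (), (1), (1), (1,2)
    |P|=4: 1 collection, coeffs (1)


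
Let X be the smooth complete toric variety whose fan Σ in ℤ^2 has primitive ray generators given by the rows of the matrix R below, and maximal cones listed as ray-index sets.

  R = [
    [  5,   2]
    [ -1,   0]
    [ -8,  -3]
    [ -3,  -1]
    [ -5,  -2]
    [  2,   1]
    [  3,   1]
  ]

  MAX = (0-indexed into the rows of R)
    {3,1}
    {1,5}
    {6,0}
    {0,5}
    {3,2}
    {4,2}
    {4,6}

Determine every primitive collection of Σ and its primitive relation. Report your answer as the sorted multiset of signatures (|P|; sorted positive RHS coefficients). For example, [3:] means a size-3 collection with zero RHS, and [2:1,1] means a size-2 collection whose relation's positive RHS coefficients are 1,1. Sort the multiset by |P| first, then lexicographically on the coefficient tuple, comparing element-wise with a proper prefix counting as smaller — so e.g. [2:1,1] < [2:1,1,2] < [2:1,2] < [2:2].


14 collections generate NE(X_Σ); each relation:

  P = {0,4}:  v_{0} + v_{4} = 0  →  sig = [2:]
  P = {3,6}:  v_{3} + v_{6} = 0  →  sig = [2:]
  P = {0,2}:  v_{0} + v_{2} = v_{3}  →  sig = [2:1]
  P = {0,3}:  v_{0} + v_{3} = v_{5}  →  sig = [2:1]
  P = {1,6}:  v_{1} + v_{6} = v_{5}  →  sig = [2:1]
  P = {2,6}:  v_{2} + v_{6} = v_{4}  →  sig = [2:1]
  P = {3,4}:  v_{3} + v_{4} = v_{2}  →  sig = [2:1]
  P = {3,5}:  v_{3} + v_{5} = v_{1}  →  sig = [2:1]
  P = {4,5}:  v_{4} + v_{5} = v_{3}  →  sig = [2:1]
  P = {5,6}:  v_{5} + v_{6} = v_{0}  →  sig = [2:1]
  P = {0,1}:  v_{0} + v_{1} = 2·v_{5}  →  sig = [2:2]
  P = {1,4}:  v_{1} + v_{4} = 2·v_{3}  →  sig = [2:2]
  P = {2,5}:  v_{2} + v_{5} = 2·v_{3}  →  sig = [2:2]
  P = {1,2}:  v_{1} + v_{2} = 3·v_{3}  →  sig = [2:3]

so the primitive-relation signature multiset is
    [2:]
    [2:]
    [2:1]
    [2:1]
    [2:1]
    [2:1]
    [2:1]
    [2:1]
    [2:1]
    [2:1]
    [2:2]
    [2:2]
    [2:2]
    [2:3]


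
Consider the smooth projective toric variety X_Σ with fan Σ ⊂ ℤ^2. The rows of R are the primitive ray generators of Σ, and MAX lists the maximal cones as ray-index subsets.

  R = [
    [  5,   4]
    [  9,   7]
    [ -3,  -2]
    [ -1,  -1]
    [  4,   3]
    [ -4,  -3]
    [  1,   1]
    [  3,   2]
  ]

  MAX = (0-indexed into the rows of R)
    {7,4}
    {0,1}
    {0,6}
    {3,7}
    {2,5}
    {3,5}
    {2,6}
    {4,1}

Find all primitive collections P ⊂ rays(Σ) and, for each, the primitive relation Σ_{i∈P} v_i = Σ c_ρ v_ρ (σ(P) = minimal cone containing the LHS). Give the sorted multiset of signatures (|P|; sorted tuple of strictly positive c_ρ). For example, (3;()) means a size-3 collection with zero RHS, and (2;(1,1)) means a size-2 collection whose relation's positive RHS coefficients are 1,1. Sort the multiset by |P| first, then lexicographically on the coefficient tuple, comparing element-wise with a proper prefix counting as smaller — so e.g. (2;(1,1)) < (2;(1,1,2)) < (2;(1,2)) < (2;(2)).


20 collections generate NE(X_Σ); each relation:

  {2,7}:  v_{2} + v_{7} = 0  →  sig = (2;())
  {3,6}:  v_{3} + v_{6} = 0  →  sig = (2;())
  {4,5}:  v_{4} + v_{5} = 0  →  sig = (2;())
  {0,3}:  v_{0} + v_{3} = v_{4}  →  sig = (2;(1))
  {0,4}:  v_{0} + v_{4} = v_{1}  →  sig = (2;(1))
  {0,5}:  v_{0} + v_{5} = v_{6}  →  sig = (2;(1))
  {1,5}:  v_{1} + v_{5} = v_{0}  →  sig = (2;(1))
  {2,3}:  v_{2} + v_{3} = v_{5}  →  sig = (2;(1))
  {2,4}:  v_{2} + v_{4} = v_{6}  →  sig = (2;(1))
  {3,4}:  v_{3} + v_{4} = v_{7}  →  sig = (2;(1))
  {4,6}:  v_{4} + v_{6} = v_{0}  →  sig = (2;(1))
  {5,6}:  v_{5} + v_{6} = v_{2}  →  sig = (2;(1))
  {5,7}:  v_{5} + v_{7} = v_{3}  →  sig = (2;(1))
  {6,7}:  v_{6} + v_{7} = v_{4}  →  sig = (2;(1))
  {1,2}:  v_{1} + v_{2} = v_{0} + v_{6}  →  sig = (2;(1,1))
  {0,2}:  v_{0} + v_{2} = 2·v_{6}  →  sig = (2;(2))
  {0,7}:  v_{0} + v_{7} = 2·v_{4}  →  sig = (2;(2))
  {1,3}:  v_{1} + v_{3} = 2·v_{4}  →  sig = (2;(2))
  {1,6}:  v_{1} + v_{6} = 2·v_{0}  →  sig = (2;(2))
  {1,7}:  v_{1} + v_{7} = 3·v_{4}  →  sig = (2;(3))

Sorted signature multiset PRS(X):
{ (2;()) ×3,  (2;(1)) ×11,  (2;(1,1)),  (2;(2)) ×4,  (2;(3)) }


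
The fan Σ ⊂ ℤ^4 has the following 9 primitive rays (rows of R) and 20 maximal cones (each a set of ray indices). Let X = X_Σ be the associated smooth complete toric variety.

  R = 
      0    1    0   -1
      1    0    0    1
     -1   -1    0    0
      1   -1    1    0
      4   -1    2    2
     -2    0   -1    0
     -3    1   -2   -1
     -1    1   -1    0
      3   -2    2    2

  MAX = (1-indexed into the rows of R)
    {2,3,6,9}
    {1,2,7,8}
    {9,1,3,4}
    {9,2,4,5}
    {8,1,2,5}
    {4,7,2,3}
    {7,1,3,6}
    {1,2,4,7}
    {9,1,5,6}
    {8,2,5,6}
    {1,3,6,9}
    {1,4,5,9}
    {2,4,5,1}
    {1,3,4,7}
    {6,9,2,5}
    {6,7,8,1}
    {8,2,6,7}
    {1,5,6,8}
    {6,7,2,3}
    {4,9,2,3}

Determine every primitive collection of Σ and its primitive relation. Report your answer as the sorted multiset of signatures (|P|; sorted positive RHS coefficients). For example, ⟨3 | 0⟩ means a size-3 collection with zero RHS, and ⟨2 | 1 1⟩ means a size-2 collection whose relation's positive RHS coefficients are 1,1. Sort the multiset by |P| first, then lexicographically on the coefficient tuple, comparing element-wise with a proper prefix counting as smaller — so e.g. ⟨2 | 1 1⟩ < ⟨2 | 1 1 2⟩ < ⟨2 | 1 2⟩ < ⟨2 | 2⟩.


Primitive collections (10):

  • {4,8}:  v_{4} + v_{8} = 0 ; sig = ⟨2 | 0⟩
  • {3,5}:  v_{3} + v_{5} = v_{9} ; sig = ⟨2 | 1⟩
  • {3,8}:  v_{3} + v_{8} = v_{6} ; sig = ⟨2 | 1⟩
  • {4,6}:  v_{4} + v_{6} = v_{3} ; sig = ⟨2 | 1⟩
  • {5,7}:  v_{5} + v_{7} = v_{2} ; sig = ⟨2 | 1⟩
  • {7,9}:  v_{7} + v_{9} = v_{2} + v_{3} ; sig = ⟨2 | 1 1⟩
  • {8,9}:  v_{8} + v_{9} = v_{5} + v_{6} ; sig = ⟨2 | 1 1⟩
  • {1,2,3}:  v_{1} + v_{2} + v_{3} = 0 ; sig = ⟨3 | 0⟩
  • {1,2,6}:  v_{1} + v_{2} + v_{6} = v_{8} ; sig = ⟨3 | 1⟩
  • {1,2,9}:  v_{1} + v_{2} + v_{9} = v_{5} ; sig = ⟨3 | 1⟩

Hence PRS(X_Σ) =
    ⟨2 | 0⟩
    ⟨2 | 1⟩
    ⟨2 | 1⟩
    ⟨2 | 1⟩
    ⟨2 | 1⟩
    ⟨2 | 1 1⟩
    ⟨2 | 1 1⟩
    ⟨3 | 0⟩
    ⟨3 | 1⟩
    ⟨3 | 1⟩


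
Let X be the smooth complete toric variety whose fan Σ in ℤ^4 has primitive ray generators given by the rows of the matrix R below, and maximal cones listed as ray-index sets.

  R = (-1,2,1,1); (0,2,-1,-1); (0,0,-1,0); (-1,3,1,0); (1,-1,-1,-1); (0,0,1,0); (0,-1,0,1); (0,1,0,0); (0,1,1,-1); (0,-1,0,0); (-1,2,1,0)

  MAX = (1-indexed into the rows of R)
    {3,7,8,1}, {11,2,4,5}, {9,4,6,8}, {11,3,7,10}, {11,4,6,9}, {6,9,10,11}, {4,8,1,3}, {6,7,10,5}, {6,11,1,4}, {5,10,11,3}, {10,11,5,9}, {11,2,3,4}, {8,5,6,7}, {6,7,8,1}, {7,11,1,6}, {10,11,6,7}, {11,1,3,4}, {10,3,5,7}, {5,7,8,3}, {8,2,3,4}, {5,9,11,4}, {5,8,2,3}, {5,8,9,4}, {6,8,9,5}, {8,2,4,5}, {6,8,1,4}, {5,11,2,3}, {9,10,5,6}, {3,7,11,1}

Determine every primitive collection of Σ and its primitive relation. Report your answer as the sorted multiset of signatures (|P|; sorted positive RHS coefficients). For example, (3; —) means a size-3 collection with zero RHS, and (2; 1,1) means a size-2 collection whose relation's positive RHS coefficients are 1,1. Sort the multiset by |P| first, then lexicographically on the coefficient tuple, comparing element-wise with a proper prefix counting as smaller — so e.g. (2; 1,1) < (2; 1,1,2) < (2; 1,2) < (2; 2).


Primitive collections (19):

  P={3,6}:  v_{3} + v_{6} = 0  ⇒ sig = (2; —)
  P={8,10}:  v_{8} + v_{10} = 0  ⇒ sig = (2; —)
  P={1,5}:  v_{1} + v_{5} = v_{8}  ⇒ sig = (2; 1)
  P={4,7}:  v_{4} + v_{7} = v_{1}  ⇒ sig = (2; 1)
  P={4,10}:  v_{4} + v_{10} = v_{11}  ⇒ sig = (2; 1)
  P={7,9}:  v_{7} + v_{9} = v_{6}  ⇒ sig = (2; 1)
  P={8,11}:  v_{8} + v_{11} = v_{4}  ⇒ sig = (2; 1)
  P={1,9}:  v_{1} + v_{9} = v_{4} + v_{6}  ⇒ sig = (2; 1,1)
  P={1,10}:  v_{1} + v_{10} = v_{7} + v_{11}  ⇒ sig = (2; 1,1)
  P={2,6}:  v_{2} + v_{6} = v_{4} + v_{5}  ⇒ sig = (2; 1,1)
  P={2,7}:  v_{2} + v_{7} = v_{3} + v_{8}  ⇒ sig = (2; 1,1)
  P={3,9}:  v_{3} + v_{9} = v_{5} + v_{11}  ⇒ sig = (2; 1,1)
  P={1,2}:  v_{1} + v_{2} = v_{3} + v_{4} + v_{8}  ⇒ sig = (2; 1,1,1)
  P={2,10}:  v_{2} + v_{10} = v_{3} + v_{5} + v_{11}  ⇒ sig = (2; 1,1,1)
  P={2,9}:  v_{2} + v_{9} = v_{4} + 2·v_{5} + v_{11}  ⇒ sig = (2; 1,1,2)
  P={5,7,11}:  v_{5} + v_{7} + v_{11} = 0  ⇒ sig = (3; —)
  P={3,4,5}:  v_{3} + v_{4} + v_{5} = v_{2}  ⇒ sig = (3; 1)
  P={5,6,11}:  v_{5} + v_{6} + v_{11} = v_{9}  ⇒ sig = (3; 1)
  P={4,5,6}:  v_{4} + v_{5} + v_{6} = v_{8} + v_{9}  ⇒ sig = (3; 1,1)

Hence PRS(X_Σ) =
    (2; —)
    (2; —)
    (2; 1)
    (2; 1)
    (2; 1)
    (2; 1)
    (2; 1)
    (2; 1,1)
    (2; 1,1)
    (2; 1,1)
    (2; 1,1)
    (2; 1,1)
    (2; 1,1,1)
    (2; 1,1,1)
    (2; 1,1,2)
    (3; —)
    (3; 1)
    (3; 1)
    (3; 1,1)


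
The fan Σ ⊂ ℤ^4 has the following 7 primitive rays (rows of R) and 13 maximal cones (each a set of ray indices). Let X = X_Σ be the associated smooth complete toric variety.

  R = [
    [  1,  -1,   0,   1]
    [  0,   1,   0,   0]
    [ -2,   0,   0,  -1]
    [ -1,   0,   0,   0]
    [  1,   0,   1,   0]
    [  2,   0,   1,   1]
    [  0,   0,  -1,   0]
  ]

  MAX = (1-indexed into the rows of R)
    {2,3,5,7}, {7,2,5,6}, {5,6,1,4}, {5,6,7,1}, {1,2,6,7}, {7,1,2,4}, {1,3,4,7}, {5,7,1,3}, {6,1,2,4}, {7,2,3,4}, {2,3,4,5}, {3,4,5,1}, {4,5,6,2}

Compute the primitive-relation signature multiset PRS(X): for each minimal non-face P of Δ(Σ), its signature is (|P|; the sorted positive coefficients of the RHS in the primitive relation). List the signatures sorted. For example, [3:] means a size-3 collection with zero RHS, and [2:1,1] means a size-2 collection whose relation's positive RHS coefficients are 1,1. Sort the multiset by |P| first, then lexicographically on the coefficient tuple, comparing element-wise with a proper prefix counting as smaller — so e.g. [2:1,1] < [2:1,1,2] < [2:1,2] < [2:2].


5 minimal non-faces of Δ(Σ) (on 7 rays):

  P = {3,6}:  v_{3} + v_{6} = v_{4} + v_{5}  →  sig = [2:1,1]
  P = {4,5,7}:  v_{4} + v_{5} + v_{7} = 0  →  sig = [3:]
  P = {1,2,3}:  v_{1} + v_{2} + v_{3} = v_{4}  →  sig = [3:1]
  P = {1,2,5}:  v_{1} + v_{2} + v_{5} = v_{6}  →  sig = [3:1]
  P = {4,6,7}:  v_{4} + v_{6} + v_{7} = v_{1} + v_{2}  →  sig = [3:1,1]

so the primitive-relation signature multiset is
[[2:1,1], [3:], [3:1], [3:1], [3:1,1]]


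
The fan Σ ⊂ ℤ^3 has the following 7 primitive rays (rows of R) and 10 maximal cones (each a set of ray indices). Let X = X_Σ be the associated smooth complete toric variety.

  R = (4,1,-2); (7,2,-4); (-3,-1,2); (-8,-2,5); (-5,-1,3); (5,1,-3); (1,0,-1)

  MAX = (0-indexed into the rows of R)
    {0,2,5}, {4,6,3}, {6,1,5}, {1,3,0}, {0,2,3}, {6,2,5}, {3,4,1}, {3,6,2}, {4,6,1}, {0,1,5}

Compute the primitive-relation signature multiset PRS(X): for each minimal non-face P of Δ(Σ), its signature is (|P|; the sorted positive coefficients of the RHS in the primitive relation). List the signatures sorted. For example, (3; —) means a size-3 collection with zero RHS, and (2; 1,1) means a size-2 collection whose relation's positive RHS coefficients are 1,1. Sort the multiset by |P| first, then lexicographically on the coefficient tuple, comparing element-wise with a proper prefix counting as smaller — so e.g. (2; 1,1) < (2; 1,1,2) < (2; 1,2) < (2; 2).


Σ has 7 primitive collections:

  P = {4,5}:  v_{4} + v_{5} = 0  ⇒ sig = (2; —)
  P = {0,6}:  v_{0} + v_{6} = v_{5}  ⇒ sig = (2; 1)
  P = {1,2}:  v_{1} + v_{2} = v_{0}  ⇒ sig = (2; 1)
  P = {2,4}:  v_{2} + v_{4} = v_{3}  ⇒ sig = (2; 1)
  P = {3,5}:  v_{3} + v_{5} = v_{2}  ⇒ sig = (2; 1)
  P = {0,4}:  v_{0} + v_{4} = v_{1} + v_{3}  ⇒ sig = (2; 1,1)
  P = {1,3,6}:  v_{1} + v_{3} + v_{6} = 0  ⇒ sig = (3; —)

Hence PRS(X_Σ) =
    (2; —)
    (2; 1)
    (2; 1)
    (2; 1)
    (2; 1)
    (2; 1,1)
    (3; —)


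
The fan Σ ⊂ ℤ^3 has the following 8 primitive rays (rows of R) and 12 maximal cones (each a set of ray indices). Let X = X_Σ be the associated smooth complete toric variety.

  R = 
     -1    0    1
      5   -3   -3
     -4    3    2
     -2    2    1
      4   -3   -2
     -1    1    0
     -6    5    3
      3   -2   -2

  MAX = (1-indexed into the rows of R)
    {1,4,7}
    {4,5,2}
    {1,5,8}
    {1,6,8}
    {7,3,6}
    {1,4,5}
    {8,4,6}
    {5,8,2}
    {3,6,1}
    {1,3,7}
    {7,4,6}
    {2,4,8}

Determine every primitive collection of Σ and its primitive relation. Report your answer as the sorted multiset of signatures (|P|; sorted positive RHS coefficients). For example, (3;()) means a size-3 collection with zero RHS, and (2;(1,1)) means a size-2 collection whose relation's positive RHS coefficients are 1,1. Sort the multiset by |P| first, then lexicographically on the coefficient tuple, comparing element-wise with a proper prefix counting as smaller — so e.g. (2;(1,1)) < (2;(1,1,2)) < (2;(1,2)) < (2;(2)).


14 collections generate NE(X_Σ); each relation:

  P = {3,5}:  v_{3} + v_{5} = 0  →  sig = (2;())
  P = {1,2}:  v_{1} + v_{2} = v_{5}  →  sig = (2;(1))
  P = {3,4}:  v_{3} + v_{4} = v_{7}  →  sig = (2;(1))
  P = {3,8}:  v_{3} + v_{8} = v_{6}  →  sig = (2;(1))
  P = {5,6}:  v_{5} + v_{6} = v_{8}  →  sig = (2;(1))
  P = {5,7}:  v_{5} + v_{7} = v_{4}  →  sig = (2;(1))
  P = {2,3}:  v_{2} + v_{3} = v_{4} + v_{8}  →  sig = (2;(1,1))
  P = {7,8}:  v_{7} + v_{8} = v_{4} + v_{6}  →  sig = (2;(1,1))
  P = {2,6}:  v_{2} + v_{6} = v_{4} + 2·v_{8}  →  sig = (2;(1,2))
  P = {2,7}:  v_{2} + v_{7} = 2·v_{4} + v_{8}  →  sig = (2;(1,2))
  P = {1,4,8}:  v_{1} + v_{4} + v_{8} = 0  →  sig = (3;())
  P = {1,4,6}:  v_{1} + v_{4} + v_{6} = v_{3}  →  sig = (3;(1))
  P = {4,5,8}:  v_{4} + v_{5} + v_{8} = v_{2}  →  sig = (3;(1))
  P = {1,6,7}:  v_{1} + v_{6} + v_{7} = 2·v_{3}  →  sig = (3;(2))

so the primitive-relation signature multiset is
{ (2;()),  (2;(1)) ×5,  (2;(1,1)) ×2,  (2;(1,2)) ×2,  (3;()),  (3;(1)) ×2,  (3;(2)) }


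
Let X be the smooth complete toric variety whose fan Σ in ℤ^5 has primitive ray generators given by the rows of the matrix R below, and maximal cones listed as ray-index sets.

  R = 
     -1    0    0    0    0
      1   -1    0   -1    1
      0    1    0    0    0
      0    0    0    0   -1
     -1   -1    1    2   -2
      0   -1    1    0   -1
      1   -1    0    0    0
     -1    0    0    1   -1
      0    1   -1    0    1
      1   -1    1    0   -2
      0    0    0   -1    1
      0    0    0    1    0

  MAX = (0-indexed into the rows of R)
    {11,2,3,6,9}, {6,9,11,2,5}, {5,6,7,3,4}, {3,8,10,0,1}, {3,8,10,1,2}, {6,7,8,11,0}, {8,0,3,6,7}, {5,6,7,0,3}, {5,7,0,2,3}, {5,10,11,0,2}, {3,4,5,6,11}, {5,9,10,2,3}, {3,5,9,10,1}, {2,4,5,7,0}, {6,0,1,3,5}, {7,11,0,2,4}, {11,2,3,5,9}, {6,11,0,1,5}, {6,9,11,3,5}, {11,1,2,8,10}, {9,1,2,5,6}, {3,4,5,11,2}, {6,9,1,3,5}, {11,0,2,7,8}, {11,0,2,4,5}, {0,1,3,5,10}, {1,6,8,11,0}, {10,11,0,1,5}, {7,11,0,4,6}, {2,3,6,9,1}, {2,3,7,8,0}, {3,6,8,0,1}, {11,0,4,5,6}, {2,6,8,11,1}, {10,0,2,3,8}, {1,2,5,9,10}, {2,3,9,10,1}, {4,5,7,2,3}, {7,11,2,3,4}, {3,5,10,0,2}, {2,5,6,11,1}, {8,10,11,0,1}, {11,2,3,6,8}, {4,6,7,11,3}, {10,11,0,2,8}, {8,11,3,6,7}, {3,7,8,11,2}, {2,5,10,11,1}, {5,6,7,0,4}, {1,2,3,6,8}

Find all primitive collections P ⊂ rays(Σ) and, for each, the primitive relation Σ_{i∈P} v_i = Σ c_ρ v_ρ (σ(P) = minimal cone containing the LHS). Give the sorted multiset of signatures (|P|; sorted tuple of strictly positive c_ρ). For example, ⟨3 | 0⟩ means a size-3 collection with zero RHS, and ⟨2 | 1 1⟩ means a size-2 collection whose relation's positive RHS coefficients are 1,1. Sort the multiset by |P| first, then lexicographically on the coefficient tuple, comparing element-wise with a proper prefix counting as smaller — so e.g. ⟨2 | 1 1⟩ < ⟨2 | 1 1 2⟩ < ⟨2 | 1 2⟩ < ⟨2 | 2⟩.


Minimal non-faces — 24 found among 12 rays, 50 max cones:

  • {5,8}:  v_{5} + v_{8} = 0  so sig = ⟨2 | 0⟩
  • {6,10}:  v_{6} + v_{10} = v_{1}  so sig = ⟨2 | 1⟩
  • {7,10}:  v_{7} + v_{10} = v_{0}  so sig = ⟨2 | 1⟩
  • {0,9}:  v_{0} + v_{9} = v_{3} + v_{5}  so sig = ⟨2 | 1 1⟩
  • {1,7}:  v_{1} + v_{7} = v_{0} + v_{6}  so sig = ⟨2 | 1 1⟩
  • {4,8}:  v_{4} + v_{8} = v_{7} + v_{11}  so sig = ⟨2 | 1 1⟩
  • {4,10}:  v_{4} + v_{10} = v_{0} + v_{5} + v_{11}  so sig = ⟨2 | 1 1 1⟩
  • {8,9}:  v_{8} + v_{9} = v_{2} + v_{3} + v_{6}  so sig = ⟨2 | 1 1 1⟩
  • {1,4}:  v_{1} + v_{4} = v_{0} + v_{5} + v_{6} + v_{11}  so sig = ⟨2 | 1 1 1 1⟩
  • {7,9}:  v_{7} + v_{9} = 2·v_{3} + v_{5} + v_{11}  so sig = ⟨2 | 1 1 2⟩
  • {4,9}:  v_{4} + v_{9} = 2·v_{3} + 2·v_{5} + 2·v_{11}  so sig = ⟨2 | 2 2 2⟩
  • {0,2,6}:  v_{0} + v_{2} + v_{6} = 0  so sig = ⟨3 | 0⟩
  • {3,10,11}:  v_{3} + v_{10} + v_{11} = 0  so sig = ⟨3 | 0⟩
  • {0,1,2}:  v_{0} + v_{1} + v_{2} = v_{10}  so sig = ⟨3 | 1⟩
  • {0,3,11}:  v_{0} + v_{3} + v_{11} = v_{7}  so sig = ⟨3 | 1⟩
  • {1,3,11}:  v_{1} + v_{3} + v_{11} = v_{6}  so sig = ⟨3 | 1⟩
  • {5,7,11}:  v_{5} + v_{7} + v_{11} = v_{4}  so sig = ⟨3 | 1⟩
  • {2,6,7}:  v_{2} + v_{6} + v_{7} = v_{3} + v_{11}  so sig = ⟨3 | 1 1⟩
  • {9,10,11}:  v_{9} + v_{10} + v_{11} = v_{2} + v_{5} + v_{6}  so sig = ⟨3 | 1 1 1⟩
  • {1,9,11}:  v_{1} + v_{9} + v_{11} = v_{2} + v_{5} + 2·v_{6}  so sig = ⟨3 | 1 1 2⟩
  • {2,4,6}:  v_{2} + v_{4} + v_{6} = v_{3} + v_{5} + 2·v_{11}  so sig = ⟨3 | 1 1 2⟩
  • {0,3,4}:  v_{0} + v_{3} + v_{4} = v_{5} + 2·v_{7}  so sig = ⟨3 | 1 2⟩
  • {2,3,5,6}:  v_{2} + v_{3} + v_{5} + v_{6} = v_{9}  so sig = ⟨4 | 1⟩
  • {1,2,3,5}:  v_{1} + v_{2} + v_{3} + v_{5} = v_{9} + v_{10}  so sig = ⟨4 | 1 1⟩

Signatures (|P|; sorted positive RHS coefficients), sorted:
{ ⟨2 | 0⟩,  ⟨2 | 1⟩ ×2,  ⟨2 | 1 1⟩ ×3,  ⟨2 | 1 1 1⟩ ×2,  ⟨2 | 1 1 1 1⟩,  ⟨2 | 1 1 2⟩,  ⟨2 | 2 2 2⟩,  ⟨3 | 0⟩ ×2,  ⟨3 | 1⟩ ×4,  ⟨3 | 1 1⟩,  ⟨3 | 1 1 1⟩,  ⟨3 | 1 1 2⟩ ×2,  ⟨3 | 1 2⟩,  ⟨4 | 1⟩,  ⟨4 | 1 1⟩ }


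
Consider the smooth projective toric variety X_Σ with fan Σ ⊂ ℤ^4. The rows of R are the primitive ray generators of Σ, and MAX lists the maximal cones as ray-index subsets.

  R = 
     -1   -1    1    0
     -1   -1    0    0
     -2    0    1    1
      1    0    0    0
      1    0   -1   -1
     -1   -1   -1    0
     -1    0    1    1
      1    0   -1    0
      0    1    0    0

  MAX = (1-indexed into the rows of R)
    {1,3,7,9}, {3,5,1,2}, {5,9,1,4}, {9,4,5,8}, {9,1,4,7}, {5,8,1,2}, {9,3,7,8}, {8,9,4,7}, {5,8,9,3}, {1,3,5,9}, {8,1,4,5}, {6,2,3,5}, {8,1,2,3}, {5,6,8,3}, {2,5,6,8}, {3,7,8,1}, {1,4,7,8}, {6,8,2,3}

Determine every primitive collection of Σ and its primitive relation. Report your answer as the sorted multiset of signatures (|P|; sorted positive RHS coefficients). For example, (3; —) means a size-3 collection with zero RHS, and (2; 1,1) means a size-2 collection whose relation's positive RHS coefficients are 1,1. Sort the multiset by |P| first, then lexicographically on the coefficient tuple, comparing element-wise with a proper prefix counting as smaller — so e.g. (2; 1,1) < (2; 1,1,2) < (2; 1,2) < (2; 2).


The 12 primitive collections of Σ (r=9, n=4):

  P={5,7}:  v_{5} + v_{7} = 0 — sig = (2; —)
  P={3,4}:  v_{3} + v_{4} = v_{7} — sig = (2; 1)
  P={2,4}:  v_{2} + v_{4} = v_{1} + v_{8} — sig = (2; 1,1)
  P={2,9}:  v_{2} + v_{9} = v_{3} + v_{5} — sig = (2; 1,1)
  P={4,6}:  v_{4} + v_{6} = v_{2} + v_{8} — sig = (2; 1,1)
  P={2,7}:  v_{2} + v_{7} = v_{1} + v_{3} + v_{8} — sig = (2; 1,1,1)
  P={6,7}:  v_{6} + v_{7} = v_{2} + v_{3} + v_{8} — sig = (2; 1,1,1)
  P={6,9}:  v_{6} + v_{9} = 2·v_{3} + 2·v_{5} + v_{8} — sig = (2; 1,2,2)
  P={1,6}:  v_{1} + v_{6} = 2·v_{2} — sig = (2; 2)
  P={1,8,9}:  v_{1} + v_{8} + v_{9} = 0 — sig = (3; —)
  P={1,3,5,8}:  v_{1} + v_{3} + v_{5} + v_{8} = v_{2} — sig = (4; 1)
  P={2,3,5,8}:  v_{2} + v_{3} + v_{5} + v_{8} = v_{6} — sig = (4; 1)

so the primitive-relation signature multiset is
    |P|=2: 9 collections, coeffs (), (1), (1,1), (1,1), (1,1), (1,1,1), (1,1,1), (1,2,2), (2)
    |P|=3: 1 collection, coeffs ()
    |P|=4: 2 collections, coeffs (1), (1)


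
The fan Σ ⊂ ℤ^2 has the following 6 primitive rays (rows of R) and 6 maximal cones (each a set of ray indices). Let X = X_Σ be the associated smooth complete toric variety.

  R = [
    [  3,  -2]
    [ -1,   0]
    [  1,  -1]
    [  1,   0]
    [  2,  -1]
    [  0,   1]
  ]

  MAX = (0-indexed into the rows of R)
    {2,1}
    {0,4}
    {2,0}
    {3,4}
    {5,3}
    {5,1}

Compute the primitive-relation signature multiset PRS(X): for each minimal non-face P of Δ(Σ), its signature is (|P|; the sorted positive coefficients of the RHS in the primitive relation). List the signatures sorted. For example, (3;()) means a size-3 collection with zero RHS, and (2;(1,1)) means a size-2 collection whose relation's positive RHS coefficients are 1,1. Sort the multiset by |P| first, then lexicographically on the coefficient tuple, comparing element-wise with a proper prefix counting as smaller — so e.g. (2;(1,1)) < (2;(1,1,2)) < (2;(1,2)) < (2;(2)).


The 9 primitive collections of Σ (r=6, n=2):

  P={1,3}:  v_{1} + v_{3} = 0  ⇒ sig = (2;())
  P={1,4}:  v_{1} + v_{4} = v_{2}  ⇒ sig = (2;(1))
  P={2,3}:  v_{2} + v_{3} = v_{4}  ⇒ sig = (2;(1))
  P={2,4}:  v_{2} + v_{4} = v_{0}  ⇒ sig = (2;(1))
  P={2,5}:  v_{2} + v_{5} = v_{3}  ⇒ sig = (2;(1))
  P={0,5}:  v_{0} + v_{5} = v_{3} + v_{4}  ⇒ sig = (2;(1,1))
  P={0,1}:  v_{0} + v_{1} = 2·v_{2}  ⇒ sig = (2;(2))
  P={0,3}:  v_{0} + v_{3} = 2·v_{4}  ⇒ sig = (2;(2))
  P={4,5}:  v_{4} + v_{5} = 2·v_{3}  ⇒ sig = (2;(2))

so the primitive-relation signature multiset is
    |P|=2: 9 collections, coeffs (), (1), (1), (1), (1), (1,1), (2), (2), (2)
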